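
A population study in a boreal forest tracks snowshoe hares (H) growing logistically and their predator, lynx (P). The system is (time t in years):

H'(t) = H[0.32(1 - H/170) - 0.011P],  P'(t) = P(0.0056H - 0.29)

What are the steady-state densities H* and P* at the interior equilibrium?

From dP/dt = 0 with P > 0: 0.0056H* = 0.29, so H* = 51.8.
Substitute into dH/dt = 0: 0.32(1 - 51.8/170) = 0.011P*.
The bracket is 0.695, giving P* = 0.223/0.011 = 20.2.

H* ≈ 51.8, P* ≈ 20.2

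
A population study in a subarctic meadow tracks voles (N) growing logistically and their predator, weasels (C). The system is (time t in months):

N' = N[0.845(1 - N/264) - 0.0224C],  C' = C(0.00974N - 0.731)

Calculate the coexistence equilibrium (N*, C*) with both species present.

N* ≈ 75.1, C* ≈ 27

From dC/dt = 0 with C > 0: 0.00974N* = 0.731, so N* = 75.1.
Substitute into dN/dt = 0: 0.845(1 - 75.1/264) = 0.0224C*.
The bracket is 0.716, giving C* = 0.605/0.0224 = 27.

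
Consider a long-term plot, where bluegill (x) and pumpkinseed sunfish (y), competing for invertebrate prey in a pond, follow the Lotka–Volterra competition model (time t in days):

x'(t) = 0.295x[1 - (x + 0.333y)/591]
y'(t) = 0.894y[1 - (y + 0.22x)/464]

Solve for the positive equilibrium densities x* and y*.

Setting both brackets to zero gives the nullclines x + 0.333y = 591 and 0.22x + y = 464.
Substituting y = 464 - 0.22x into the first: x(1 - 0.333·0.22) = 591 - 0.333·464.
So x* = 436/0.927 = 471, and then y* = 464 - 0.22·471 = 360.

x* ≈ 471, y* ≈ 360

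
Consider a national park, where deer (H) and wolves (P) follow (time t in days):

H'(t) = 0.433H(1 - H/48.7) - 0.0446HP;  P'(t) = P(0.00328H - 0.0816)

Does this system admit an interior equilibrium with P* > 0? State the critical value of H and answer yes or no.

Threshold H = 24.9; K > 24.9, so yes, the predator persists.

The predator equation gives dP/dt > 0 only when H > 0.0816/0.00328 = 24.9.
Without the predator, H → K = 48.7. Since 48.7 > 24.9, the predator can invade and persist.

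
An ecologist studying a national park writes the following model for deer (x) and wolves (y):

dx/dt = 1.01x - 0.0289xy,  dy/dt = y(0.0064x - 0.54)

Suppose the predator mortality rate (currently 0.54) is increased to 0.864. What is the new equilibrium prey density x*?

x* ≈ 135

At the interior fixed point, setting dy/dt = 0 with y > 0 fixes x* = (predator death rate)/(xy coefficient) — independent of the other coefficients.
With the change, x* = 0.864/0.0064 = 135; it rises from 84.4.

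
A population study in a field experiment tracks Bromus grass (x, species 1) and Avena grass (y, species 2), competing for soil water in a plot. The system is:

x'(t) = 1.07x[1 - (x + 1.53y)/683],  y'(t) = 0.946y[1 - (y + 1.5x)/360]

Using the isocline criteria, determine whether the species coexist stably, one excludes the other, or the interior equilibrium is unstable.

Compare the nullcline intercepts: K1/α12 = 683/1.53 = 446 > K2 = 360; K2/α21 = 360/1.5 = 240 < K1 = 683.
Since the inequalities point opposite ways, species 1 can invade but species 2 cannot.

species 1 excludes species 2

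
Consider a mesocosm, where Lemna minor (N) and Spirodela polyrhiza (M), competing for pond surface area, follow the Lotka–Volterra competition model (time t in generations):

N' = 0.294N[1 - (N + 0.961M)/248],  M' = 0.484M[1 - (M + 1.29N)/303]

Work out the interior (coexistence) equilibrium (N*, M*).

Setting both brackets to zero gives the nullclines N + 0.961M = 248 and 1.29N + M = 303.
Substituting M = 303 - 1.29N into the first: N(1 - 0.961·1.29) = 248 - 0.961·303.
So N* = -43.2/-0.24 = 180, and then M* = 303 - 1.29·180 = 70.6.

N* ≈ 180, M* ≈ 70.6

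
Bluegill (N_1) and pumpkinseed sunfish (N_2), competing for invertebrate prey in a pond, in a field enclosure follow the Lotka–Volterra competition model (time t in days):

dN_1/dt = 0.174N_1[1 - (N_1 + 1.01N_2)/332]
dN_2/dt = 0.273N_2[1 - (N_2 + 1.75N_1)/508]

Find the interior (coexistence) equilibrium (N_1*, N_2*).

N_1* ≈ 236, N_2* ≈ 95.1

Setting both brackets to zero gives the nullclines N_1 + 1.01N_2 = 332 and 1.75N_1 + N_2 = 508.
Substituting N_2 = 508 - 1.75N_1 into the first: N_1(1 - 1.01·1.75) = 332 - 1.01·508.
So N_1* = -181/-0.768 = 236, and then N_2* = 508 - 1.75·236 = 95.1.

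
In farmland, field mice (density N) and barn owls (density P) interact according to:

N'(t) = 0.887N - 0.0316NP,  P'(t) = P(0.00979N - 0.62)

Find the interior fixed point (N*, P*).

Set dP/dt = 0 with P > 0: 0.00979N - 0.62 = 0, so N* = 0.62/0.00979 = 63.3.
Set dN/dt = 0 with N > 0: 0.887 - 0.0316P = 0, so P* = 0.887/0.0316 = 28.1.

N* ≈ 63.3, P* ≈ 28.1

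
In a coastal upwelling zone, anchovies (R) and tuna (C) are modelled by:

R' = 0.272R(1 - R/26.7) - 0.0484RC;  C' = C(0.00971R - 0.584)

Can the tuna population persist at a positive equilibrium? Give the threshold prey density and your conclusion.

Threshold R = 60.1; K < 60.1, so no, the predator goes extinct.

The predator equation gives dC/dt > 0 only when R > 0.584/0.00971 = 60.1.
Without the predator, R → K = 26.7. Since 26.7 < 60.1, the predator cannot invade.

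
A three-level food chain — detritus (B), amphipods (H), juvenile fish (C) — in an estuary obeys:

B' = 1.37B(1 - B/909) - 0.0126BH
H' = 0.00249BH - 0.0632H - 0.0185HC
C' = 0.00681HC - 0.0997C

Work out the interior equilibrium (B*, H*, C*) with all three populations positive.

B* ≈ 787, H* ≈ 14.6, C* ≈ 102

From dC/dt = 0: 0.00681H* = 0.0997, so H* = 14.6.
From dB/dt = 0: 1.37(1 - B*/909) = 0.0126·14.6, giving B* = 909·(1 - 0.135) = 787.
From dH/dt = 0: 0.00249·787 - 0.0632 = 0.0185C*, so C* = 1.9/0.0185 = 102.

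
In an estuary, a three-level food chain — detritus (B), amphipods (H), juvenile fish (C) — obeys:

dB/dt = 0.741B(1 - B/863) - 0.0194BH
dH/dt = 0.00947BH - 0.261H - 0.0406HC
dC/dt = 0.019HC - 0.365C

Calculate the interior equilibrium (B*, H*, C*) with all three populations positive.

B* ≈ 429, H* ≈ 19.2, C* ≈ 93.6

From dC/dt = 0: 0.019H* = 0.365, so H* = 19.2.
From dB/dt = 0: 0.741(1 - B*/863) = 0.0194·19.2, giving B* = 863·(1 - 0.503) = 429.
From dH/dt = 0: 0.00947·429 - 0.261 = 0.0406C*, so C* = 3.8/0.0406 = 93.6.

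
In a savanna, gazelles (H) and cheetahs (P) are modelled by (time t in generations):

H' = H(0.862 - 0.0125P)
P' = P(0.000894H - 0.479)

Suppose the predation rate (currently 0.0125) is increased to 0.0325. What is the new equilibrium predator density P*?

P* ≈ 26.5

At the interior fixed point, setting dH/dt = 0 with H > 0 fixes P* = (prey growth rate)/(HP coefficient) — independent of the other coefficients.
With the change, P* = 0.862/0.0325 = 26.5; it falls from 69.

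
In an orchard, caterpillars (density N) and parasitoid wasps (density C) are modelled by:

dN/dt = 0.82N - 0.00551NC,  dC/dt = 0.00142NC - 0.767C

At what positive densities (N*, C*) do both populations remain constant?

N* ≈ 540, C* ≈ 149

Set dC/dt = 0 with C > 0: 0.00142N - 0.767 = 0, so N* = 0.767/0.00142 = 540.
Set dN/dt = 0 with N > 0: 0.82 - 0.00551C = 0, so C* = 0.82/0.00551 = 149.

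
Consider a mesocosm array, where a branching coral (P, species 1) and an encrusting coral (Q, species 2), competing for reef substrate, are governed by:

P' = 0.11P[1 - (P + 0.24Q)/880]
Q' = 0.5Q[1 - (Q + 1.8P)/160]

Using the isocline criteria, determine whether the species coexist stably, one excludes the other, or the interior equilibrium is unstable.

species 1 excludes species 2

Compare the nullcline intercepts: K1/α12 = 880/0.24 = 3670 > K2 = 160; K2/α21 = 160/1.8 = 88.9 < K1 = 880.
Since the inequalities point opposite ways, species 1 can invade but species 2 cannot.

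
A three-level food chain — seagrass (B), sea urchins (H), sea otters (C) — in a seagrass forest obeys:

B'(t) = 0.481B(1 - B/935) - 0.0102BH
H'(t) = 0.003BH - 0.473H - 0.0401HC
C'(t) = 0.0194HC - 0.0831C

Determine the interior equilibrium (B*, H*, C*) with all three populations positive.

B* ≈ 850, H* ≈ 4.28, C* ≈ 51.8

From dC/dt = 0: 0.0194H* = 0.0831, so H* = 4.28.
From dB/dt = 0: 0.481(1 - B*/935) = 0.0102·4.28, giving B* = 935·(1 - 0.0908) = 850.
From dH/dt = 0: 0.003·850 - 0.473 = 0.0401C*, so C* = 2.08/0.0401 = 51.8.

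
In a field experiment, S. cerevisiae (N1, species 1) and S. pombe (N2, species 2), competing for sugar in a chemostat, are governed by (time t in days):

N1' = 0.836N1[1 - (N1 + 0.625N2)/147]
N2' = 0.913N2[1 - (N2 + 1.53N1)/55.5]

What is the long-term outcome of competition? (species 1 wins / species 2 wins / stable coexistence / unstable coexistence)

species 1 excludes species 2

Compare the nullcline intercepts: K1/α12 = 147/0.625 = 235 > K2 = 55.5; K2/α21 = 55.5/1.53 = 36.3 < K1 = 147.
Since the inequalities point opposite ways, species 1 can invade but species 2 cannot.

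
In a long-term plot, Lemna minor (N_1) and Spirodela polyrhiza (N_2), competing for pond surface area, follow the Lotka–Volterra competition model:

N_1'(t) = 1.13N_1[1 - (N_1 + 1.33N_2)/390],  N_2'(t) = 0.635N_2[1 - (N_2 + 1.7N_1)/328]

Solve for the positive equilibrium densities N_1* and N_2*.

Setting both brackets to zero gives the nullclines N_1 + 1.33N_2 = 390 and 1.7N_1 + N_2 = 328.
Substituting N_2 = 328 - 1.7N_1 into the first: N_1(1 - 1.33·1.7) = 390 - 1.33·328.
So N_1* = -46.2/-1.26 = 36.7, and then N_2* = 328 - 1.7·36.7 = 266.

N_1* ≈ 36.7, N_2* ≈ 266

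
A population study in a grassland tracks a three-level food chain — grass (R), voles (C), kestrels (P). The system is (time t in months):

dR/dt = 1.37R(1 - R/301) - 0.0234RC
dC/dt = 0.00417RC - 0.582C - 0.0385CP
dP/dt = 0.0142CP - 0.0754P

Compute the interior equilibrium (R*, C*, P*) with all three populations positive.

From dP/dt = 0: 0.0142C* = 0.0754, so C* = 5.31.
From dR/dt = 0: 1.37(1 - R*/301) = 0.0234·5.31, giving R* = 301·(1 - 0.0907) = 274.
From dC/dt = 0: 0.00417·274 - 0.582 = 0.0385P*, so P* = 0.559/0.0385 = 14.5.

R* ≈ 274, C* ≈ 5.31, P* ≈ 14.5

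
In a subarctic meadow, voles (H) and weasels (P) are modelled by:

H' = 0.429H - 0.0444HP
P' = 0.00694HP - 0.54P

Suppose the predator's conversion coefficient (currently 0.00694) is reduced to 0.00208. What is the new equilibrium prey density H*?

H* ≈ 260

At the interior fixed point, setting dP/dt = 0 with P > 0 fixes H* = (predator death rate)/(HP coefficient) — independent of the other coefficients.
With the change, H* = 0.54/0.00208 = 260; it rises from 77.8.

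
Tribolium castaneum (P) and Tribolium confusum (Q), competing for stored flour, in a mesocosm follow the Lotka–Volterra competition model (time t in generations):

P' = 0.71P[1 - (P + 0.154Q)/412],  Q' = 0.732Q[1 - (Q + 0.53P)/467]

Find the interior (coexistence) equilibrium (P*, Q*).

P* ≈ 370, Q* ≈ 271

Setting both brackets to zero gives the nullclines P + 0.154Q = 412 and 0.53P + Q = 467.
Substituting Q = 467 - 0.53P into the first: P(1 - 0.154·0.53) = 412 - 0.154·467.
So P* = 340/0.918 = 370, and then Q* = 467 - 0.53·370 = 271.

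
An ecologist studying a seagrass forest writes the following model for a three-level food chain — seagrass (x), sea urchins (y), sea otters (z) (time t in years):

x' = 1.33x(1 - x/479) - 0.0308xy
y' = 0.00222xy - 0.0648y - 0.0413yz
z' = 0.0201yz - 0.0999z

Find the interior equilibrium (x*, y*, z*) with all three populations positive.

From dz/dt = 0: 0.0201y* = 0.0999, so y* = 4.97.
From dx/dt = 0: 1.33(1 - x*/479) = 0.0308·4.97, giving x* = 479·(1 - 0.115) = 424.
From dy/dt = 0: 0.00222·424 - 0.0648 = 0.0413z*, so z* = 0.876/0.0413 = 21.2.

x* ≈ 424, y* ≈ 4.97, z* ≈ 21.2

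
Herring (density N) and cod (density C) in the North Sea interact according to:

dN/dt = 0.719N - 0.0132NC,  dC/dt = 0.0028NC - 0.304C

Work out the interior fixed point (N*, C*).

N* ≈ 109, C* ≈ 54.5

Set dC/dt = 0 with C > 0: 0.0028N - 0.304 = 0, so N* = 0.304/0.0028 = 109.
Set dN/dt = 0 with N > 0: 0.719 - 0.0132C = 0, so C* = 0.719/0.0132 = 54.5.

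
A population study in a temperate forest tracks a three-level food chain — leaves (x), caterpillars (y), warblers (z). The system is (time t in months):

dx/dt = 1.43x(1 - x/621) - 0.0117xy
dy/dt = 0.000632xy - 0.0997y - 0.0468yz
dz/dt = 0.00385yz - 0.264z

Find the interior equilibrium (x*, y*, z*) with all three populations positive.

x* ≈ 273, y* ≈ 68.6, z* ≈ 1.55

From dz/dt = 0: 0.00385y* = 0.264, so y* = 68.6.
From dx/dt = 0: 1.43(1 - x*/621) = 0.0117·68.6, giving x* = 621·(1 - 0.561) = 273.
From dy/dt = 0: 0.000632·273 - 0.0997 = 0.0468z*, so z* = 0.0726/0.0468 = 1.55.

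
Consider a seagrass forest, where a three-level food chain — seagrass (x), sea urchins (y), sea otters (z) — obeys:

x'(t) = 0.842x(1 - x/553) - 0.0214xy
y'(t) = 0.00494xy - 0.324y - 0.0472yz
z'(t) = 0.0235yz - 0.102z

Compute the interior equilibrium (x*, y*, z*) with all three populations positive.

From dz/dt = 0: 0.0235y* = 0.102, so y* = 4.34.
From dx/dt = 0: 0.842(1 - x*/553) = 0.0214·4.34, giving x* = 553·(1 - 0.11) = 492.
From dy/dt = 0: 0.00494·492 - 0.324 = 0.0472z*, so z* = 2.11/0.0472 = 44.6.

x* ≈ 492, y* ≈ 4.34, z* ≈ 44.6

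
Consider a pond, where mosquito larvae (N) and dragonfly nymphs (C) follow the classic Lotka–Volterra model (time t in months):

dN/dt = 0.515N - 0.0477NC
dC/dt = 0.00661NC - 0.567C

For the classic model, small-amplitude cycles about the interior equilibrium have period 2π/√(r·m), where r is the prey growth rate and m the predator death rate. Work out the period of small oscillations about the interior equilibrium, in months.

Here r = 0.515 and m = 0.567, so r·m = 0.292.
ω = √0.292 = 0.54 per month, hence T = 2π/ω ≈ 11.6 months.

T ≈ 11.6 months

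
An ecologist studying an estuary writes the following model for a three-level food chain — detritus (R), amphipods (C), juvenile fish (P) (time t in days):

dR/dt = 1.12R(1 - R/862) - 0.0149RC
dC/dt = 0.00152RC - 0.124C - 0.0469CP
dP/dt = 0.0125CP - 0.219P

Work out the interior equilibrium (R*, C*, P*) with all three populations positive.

From dP/dt = 0: 0.0125C* = 0.219, so C* = 17.5.
From dR/dt = 0: 1.12(1 - R*/862) = 0.0149·17.5, giving R* = 862·(1 - 0.233) = 661.
From dC/dt = 0: 0.00152·661 - 0.124 = 0.0469P*, so P* = 0.881/0.0469 = 18.8.

R* ≈ 661, C* ≈ 17.5, P* ≈ 18.8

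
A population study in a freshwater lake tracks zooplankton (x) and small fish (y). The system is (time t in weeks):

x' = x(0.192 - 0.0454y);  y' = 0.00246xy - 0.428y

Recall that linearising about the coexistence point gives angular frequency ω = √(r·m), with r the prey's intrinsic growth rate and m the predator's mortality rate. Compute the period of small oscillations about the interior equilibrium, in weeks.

T ≈ 21.9 weeks

Here r = 0.192 and m = 0.428, so r·m = 0.0822.
ω = √0.0822 = 0.287 per week, hence T = 2π/ω ≈ 21.9 weeks.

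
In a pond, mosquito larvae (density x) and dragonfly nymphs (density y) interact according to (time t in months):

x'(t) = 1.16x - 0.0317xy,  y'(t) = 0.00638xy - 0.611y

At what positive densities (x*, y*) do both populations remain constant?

Set dy/dt = 0 with y > 0: 0.00638x - 0.611 = 0, so x* = 0.611/0.00638 = 95.8.
Set dx/dt = 0 with x > 0: 1.16 - 0.0317y = 0, so y* = 1.16/0.0317 = 36.6.

x* ≈ 95.8, y* ≈ 36.6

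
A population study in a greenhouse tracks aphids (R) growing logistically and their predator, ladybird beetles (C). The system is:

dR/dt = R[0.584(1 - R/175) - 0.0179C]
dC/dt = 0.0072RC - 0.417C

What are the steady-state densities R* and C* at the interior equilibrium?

From dC/dt = 0 with C > 0: 0.0072R* = 0.417, so R* = 57.9.
Substitute into dR/dt = 0: 0.584(1 - 57.9/175) = 0.0179C*.
The bracket is 0.669, giving C* = 0.391/0.0179 = 21.8.

R* ≈ 57.9, C* ≈ 21.8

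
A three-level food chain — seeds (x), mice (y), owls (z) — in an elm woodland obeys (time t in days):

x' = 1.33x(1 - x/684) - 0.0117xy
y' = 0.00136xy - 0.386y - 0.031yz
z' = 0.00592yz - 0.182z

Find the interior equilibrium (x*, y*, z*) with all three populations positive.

x* ≈ 499, y* ≈ 30.7, z* ≈ 9.44

From dz/dt = 0: 0.00592y* = 0.182, so y* = 30.7.
From dx/dt = 0: 1.33(1 - x*/684) = 0.0117·30.7, giving x* = 684·(1 - 0.27) = 499.
From dy/dt = 0: 0.00136·499 - 0.386 = 0.031z*, so z* = 0.293/0.031 = 9.44.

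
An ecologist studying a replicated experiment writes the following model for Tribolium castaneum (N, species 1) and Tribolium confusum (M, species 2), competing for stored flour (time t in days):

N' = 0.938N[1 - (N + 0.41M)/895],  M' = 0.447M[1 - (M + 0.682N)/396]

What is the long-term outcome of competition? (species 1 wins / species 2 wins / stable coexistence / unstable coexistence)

Compare the nullcline intercepts: K1/α12 = 895/0.41 = 2180 > K2 = 396; K2/α21 = 396/0.682 = 581 < K1 = 895.
Since the inequalities point opposite ways, species 1 can invade but species 2 cannot.

species 1 excludes species 2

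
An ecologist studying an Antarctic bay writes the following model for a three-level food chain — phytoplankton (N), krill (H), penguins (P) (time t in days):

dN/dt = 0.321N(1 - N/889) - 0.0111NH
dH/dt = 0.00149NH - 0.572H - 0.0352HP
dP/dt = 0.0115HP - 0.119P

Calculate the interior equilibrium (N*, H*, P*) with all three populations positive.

From dP/dt = 0: 0.0115H* = 0.119, so H* = 10.3.
From dN/dt = 0: 0.321(1 - N*/889) = 0.0111·10.3, giving N* = 889·(1 - 0.358) = 571.
From dH/dt = 0: 0.00149·571 - 0.572 = 0.0352P*, so P* = 0.279/0.0352 = 7.92.

N* ≈ 571, H* ≈ 10.3, P* ≈ 7.92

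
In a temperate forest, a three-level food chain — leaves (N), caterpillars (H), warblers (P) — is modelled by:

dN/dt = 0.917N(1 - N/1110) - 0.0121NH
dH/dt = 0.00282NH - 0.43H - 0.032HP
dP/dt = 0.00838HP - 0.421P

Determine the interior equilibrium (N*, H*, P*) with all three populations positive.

From dP/dt = 0: 0.00838H* = 0.421, so H* = 50.2.
From dN/dt = 0: 0.917(1 - N*/1110) = 0.0121·50.2, giving N* = 1110·(1 - 0.663) = 374.
From dH/dt = 0: 0.00282·374 - 0.43 = 0.032P*, so P* = 0.625/0.032 = 19.5.

N* ≈ 374, H* ≈ 50.2, P* ≈ 19.5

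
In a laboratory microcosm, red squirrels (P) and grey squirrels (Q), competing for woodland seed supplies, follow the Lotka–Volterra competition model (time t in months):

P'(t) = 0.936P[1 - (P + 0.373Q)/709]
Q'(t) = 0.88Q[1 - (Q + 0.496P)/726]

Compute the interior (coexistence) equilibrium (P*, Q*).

Setting both brackets to zero gives the nullclines P + 0.373Q = 709 and 0.496P + Q = 726.
Substituting Q = 726 - 0.496P into the first: P(1 - 0.373·0.496) = 709 - 0.373·726.
So P* = 438/0.815 = 538, and then Q* = 726 - 0.496·538 = 459.

P* ≈ 538, Q* ≈ 459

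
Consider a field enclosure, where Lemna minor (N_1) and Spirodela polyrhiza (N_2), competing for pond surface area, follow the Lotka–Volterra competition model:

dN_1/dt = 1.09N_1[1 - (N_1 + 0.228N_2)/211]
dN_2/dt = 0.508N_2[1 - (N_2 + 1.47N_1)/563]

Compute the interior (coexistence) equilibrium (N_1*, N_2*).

N_1* ≈ 124, N_2* ≈ 380

Setting both brackets to zero gives the nullclines N_1 + 0.228N_2 = 211 and 1.47N_1 + N_2 = 563.
Substituting N_2 = 563 - 1.47N_1 into the first: N_1(1 - 0.228·1.47) = 211 - 0.228·563.
So N_1* = 82.6/0.665 = 124, and then N_2* = 563 - 1.47·124 = 380.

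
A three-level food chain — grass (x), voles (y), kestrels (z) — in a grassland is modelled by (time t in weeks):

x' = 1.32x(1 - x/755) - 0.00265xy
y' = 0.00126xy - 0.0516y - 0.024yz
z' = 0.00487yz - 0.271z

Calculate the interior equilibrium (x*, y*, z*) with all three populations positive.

x* ≈ 671, y* ≈ 55.6, z* ≈ 33.1

From dz/dt = 0: 0.00487y* = 0.271, so y* = 55.6.
From dx/dt = 0: 1.32(1 - x*/755) = 0.00265·55.6, giving x* = 755·(1 - 0.112) = 671.
From dy/dt = 0: 0.00126·671 - 0.0516 = 0.024z*, so z* = 0.793/0.024 = 33.1.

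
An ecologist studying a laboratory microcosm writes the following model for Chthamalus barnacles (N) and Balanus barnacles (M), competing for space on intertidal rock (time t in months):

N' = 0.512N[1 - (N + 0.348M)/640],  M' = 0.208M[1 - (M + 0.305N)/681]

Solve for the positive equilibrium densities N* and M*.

N* ≈ 451, M* ≈ 543

Setting both brackets to zero gives the nullclines N + 0.348M = 640 and 0.305N + M = 681.
Substituting M = 681 - 0.305N into the first: N(1 - 0.348·0.305) = 640 - 0.348·681.
So N* = 403/0.894 = 451, and then M* = 681 - 0.305·451 = 543.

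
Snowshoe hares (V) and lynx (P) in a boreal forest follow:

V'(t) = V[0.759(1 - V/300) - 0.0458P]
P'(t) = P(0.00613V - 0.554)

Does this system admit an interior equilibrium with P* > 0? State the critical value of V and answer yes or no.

Threshold V = 90.4; K > 90.4, so yes, the predator persists.

The predator equation gives dP/dt > 0 only when V > 0.554/0.00613 = 90.4.
Without the predator, V → K = 300. Since 300 > 90.4, the predator can invade and persist.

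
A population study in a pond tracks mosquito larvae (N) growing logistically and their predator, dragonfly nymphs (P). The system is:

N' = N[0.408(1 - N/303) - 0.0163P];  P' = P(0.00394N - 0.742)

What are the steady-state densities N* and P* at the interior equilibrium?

From dP/dt = 0 with P > 0: 0.00394N* = 0.742, so N* = 188.
Substitute into dN/dt = 0: 0.408(1 - 188/303) = 0.0163P*.
The bracket is 0.378, giving P* = 0.154/0.0163 = 9.47.

N* ≈ 188, P* ≈ 9.47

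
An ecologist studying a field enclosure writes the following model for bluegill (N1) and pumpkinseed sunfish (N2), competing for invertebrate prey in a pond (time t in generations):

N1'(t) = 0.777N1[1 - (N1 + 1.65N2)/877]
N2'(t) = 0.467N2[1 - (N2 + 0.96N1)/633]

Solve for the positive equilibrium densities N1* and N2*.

N1* ≈ 287, N2* ≈ 358

Setting both brackets to zero gives the nullclines N1 + 1.65N2 = 877 and 0.96N1 + N2 = 633.
Substituting N2 = 633 - 0.96N1 into the first: N1(1 - 1.65·0.96) = 877 - 1.65·633.
So N1* = -167/-0.584 = 287, and then N2* = 633 - 0.96·287 = 358.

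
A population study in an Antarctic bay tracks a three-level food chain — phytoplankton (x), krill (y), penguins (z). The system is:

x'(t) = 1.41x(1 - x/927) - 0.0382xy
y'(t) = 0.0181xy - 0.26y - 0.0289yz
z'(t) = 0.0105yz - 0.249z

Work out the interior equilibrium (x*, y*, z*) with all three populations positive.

x* ≈ 331, y* ≈ 23.7, z* ≈ 199

From dz/dt = 0: 0.0105y* = 0.249, so y* = 23.7.
From dx/dt = 0: 1.41(1 - x*/927) = 0.0382·23.7, giving x* = 927·(1 - 0.642) = 331.
From dy/dt = 0: 0.0181·331 - 0.26 = 0.0289z*, so z* = 5.74/0.0289 = 199.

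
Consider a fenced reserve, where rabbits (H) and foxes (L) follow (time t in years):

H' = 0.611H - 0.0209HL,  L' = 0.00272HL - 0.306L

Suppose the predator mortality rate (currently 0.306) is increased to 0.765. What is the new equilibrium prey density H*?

At the interior fixed point, setting dL/dt = 0 with L > 0 fixes H* = (predator death rate)/(HL coefficient) — independent of the other coefficients.
With the change, H* = 0.765/0.00272 = 281; it rises from 112.

H* ≈ 281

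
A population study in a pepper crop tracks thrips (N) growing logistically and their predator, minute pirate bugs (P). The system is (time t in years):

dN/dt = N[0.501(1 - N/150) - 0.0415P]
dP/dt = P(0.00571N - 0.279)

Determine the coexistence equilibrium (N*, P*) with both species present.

From dP/dt = 0 with P > 0: 0.00571N* = 0.279, so N* = 48.9.
Substitute into dN/dt = 0: 0.501(1 - 48.9/150) = 0.0415P*.
The bracket is 0.674, giving P* = 0.338/0.0415 = 8.14.

N* ≈ 48.9, P* ≈ 8.14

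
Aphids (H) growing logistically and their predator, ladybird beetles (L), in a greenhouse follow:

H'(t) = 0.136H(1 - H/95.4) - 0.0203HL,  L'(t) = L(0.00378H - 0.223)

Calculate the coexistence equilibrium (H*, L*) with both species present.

From dL/dt = 0 with L > 0: 0.00378H* = 0.223, so H* = 59.
Substitute into dH/dt = 0: 0.136(1 - 59/95.4) = 0.0203L*.
The bracket is 0.382, giving L* = 0.0519/0.0203 = 2.56.

H* ≈ 59, L* ≈ 2.56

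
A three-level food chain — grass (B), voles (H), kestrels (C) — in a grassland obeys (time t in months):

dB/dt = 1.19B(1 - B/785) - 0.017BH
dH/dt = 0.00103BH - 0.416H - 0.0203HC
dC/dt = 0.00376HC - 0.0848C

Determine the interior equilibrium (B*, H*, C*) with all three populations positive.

From dC/dt = 0: 0.00376H* = 0.0848, so H* = 22.6.
From dB/dt = 0: 1.19(1 - B*/785) = 0.017·22.6, giving B* = 785·(1 - 0.322) = 532.
From dH/dt = 0: 0.00103·532 - 0.416 = 0.0203C*, so C* = 0.132/0.0203 = 6.5.

B* ≈ 532, H* ≈ 22.6, C* ≈ 6.5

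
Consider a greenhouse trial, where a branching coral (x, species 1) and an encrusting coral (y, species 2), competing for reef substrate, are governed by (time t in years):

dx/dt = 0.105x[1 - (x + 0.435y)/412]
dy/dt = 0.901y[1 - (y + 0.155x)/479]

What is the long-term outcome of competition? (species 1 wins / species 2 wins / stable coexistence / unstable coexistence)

stable coexistence

Compare the nullcline intercepts: K1/α12 = 412/0.435 = 947 > K2 = 479; K2/α21 = 479/0.155 = 3090 > K1 = 412.
Since both inequalities hold, each species can invade when rare, so the interior equilibrium is stable.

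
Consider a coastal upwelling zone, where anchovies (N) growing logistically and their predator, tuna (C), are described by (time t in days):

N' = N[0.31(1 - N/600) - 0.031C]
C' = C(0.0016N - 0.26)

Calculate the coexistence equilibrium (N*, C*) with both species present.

N* ≈ 162, C* ≈ 7.29

From dC/dt = 0 with C > 0: 0.0016N* = 0.26, so N* = 162.
Substitute into dN/dt = 0: 0.31(1 - 162/600) = 0.031C*.
The bracket is 0.729, giving C* = 0.226/0.031 = 7.29.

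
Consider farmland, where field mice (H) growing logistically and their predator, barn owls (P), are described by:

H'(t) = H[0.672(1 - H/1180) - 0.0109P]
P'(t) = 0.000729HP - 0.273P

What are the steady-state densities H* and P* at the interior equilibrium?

From dP/dt = 0 with P > 0: 0.000729H* = 0.273, so H* = 374.
Substitute into dH/dt = 0: 0.672(1 - 374/1180) = 0.0109P*.
The bracket is 0.683, giving P* = 0.459/0.0109 = 42.1.

H* ≈ 374, P* ≈ 42.1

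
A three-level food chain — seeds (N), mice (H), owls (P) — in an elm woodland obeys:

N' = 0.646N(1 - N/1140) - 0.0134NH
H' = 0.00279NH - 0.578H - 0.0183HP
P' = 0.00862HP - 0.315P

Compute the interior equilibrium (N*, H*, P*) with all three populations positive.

N* ≈ 276, H* ≈ 36.5, P* ≈ 10.5

From dP/dt = 0: 0.00862H* = 0.315, so H* = 36.5.
From dN/dt = 0: 0.646(1 - N*/1140) = 0.0134·36.5, giving N* = 1140·(1 - 0.758) = 276.
From dH/dt = 0: 0.00279·276 - 0.578 = 0.0183P*, so P* = 0.192/0.0183 = 10.5.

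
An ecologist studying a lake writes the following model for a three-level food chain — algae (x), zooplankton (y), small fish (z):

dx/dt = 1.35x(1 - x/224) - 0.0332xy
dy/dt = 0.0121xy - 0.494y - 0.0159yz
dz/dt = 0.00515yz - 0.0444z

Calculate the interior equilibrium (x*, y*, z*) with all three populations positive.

x* ≈ 177, y* ≈ 8.62, z* ≈ 103

From dz/dt = 0: 0.00515y* = 0.0444, so y* = 8.62.
From dx/dt = 0: 1.35(1 - x*/224) = 0.0332·8.62, giving x* = 224·(1 - 0.212) = 177.
From dy/dt = 0: 0.0121·177 - 0.494 = 0.0159z*, so z* = 1.64/0.0159 = 103.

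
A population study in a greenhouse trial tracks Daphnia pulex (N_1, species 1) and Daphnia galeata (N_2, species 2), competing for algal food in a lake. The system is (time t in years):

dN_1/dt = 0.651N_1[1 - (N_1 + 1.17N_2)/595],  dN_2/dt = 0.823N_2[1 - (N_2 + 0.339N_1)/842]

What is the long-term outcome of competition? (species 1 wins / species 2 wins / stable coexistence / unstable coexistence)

Compare the nullcline intercepts: K1/α12 = 595/1.17 = 509 < K2 = 842; K2/α21 = 842/0.339 = 2480 > K1 = 595.
Since the inequalities point opposite ways, species 2 can invade but species 1 cannot.

species 2 excludes species 1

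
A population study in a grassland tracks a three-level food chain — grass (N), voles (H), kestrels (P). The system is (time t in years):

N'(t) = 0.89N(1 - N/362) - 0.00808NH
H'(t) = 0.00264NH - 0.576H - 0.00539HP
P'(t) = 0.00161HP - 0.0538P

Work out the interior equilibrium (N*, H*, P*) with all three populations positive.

N* ≈ 252, H* ≈ 33.4, P* ≈ 16.7

From dP/dt = 0: 0.00161H* = 0.0538, so H* = 33.4.
From dN/dt = 0: 0.89(1 - N*/362) = 0.00808·33.4, giving N* = 362·(1 - 0.303) = 252.
From dH/dt = 0: 0.00264·252 - 0.576 = 0.00539P*, so P* = 0.0898/0.00539 = 16.7.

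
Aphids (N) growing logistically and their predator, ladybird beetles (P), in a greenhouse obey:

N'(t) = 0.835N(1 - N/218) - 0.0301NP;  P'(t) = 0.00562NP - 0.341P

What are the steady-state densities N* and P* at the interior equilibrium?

From dP/dt = 0 with P > 0: 0.00562N* = 0.341, so N* = 60.7.
Substitute into dN/dt = 0: 0.835(1 - 60.7/218) = 0.0301P*.
The bracket is 0.722, giving P* = 0.603/0.0301 = 20.

N* ≈ 60.7, P* ≈ 20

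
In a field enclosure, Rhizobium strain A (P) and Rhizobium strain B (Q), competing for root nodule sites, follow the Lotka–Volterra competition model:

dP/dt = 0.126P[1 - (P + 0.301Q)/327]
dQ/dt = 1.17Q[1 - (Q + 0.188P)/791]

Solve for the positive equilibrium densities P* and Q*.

P* ≈ 94.2, Q* ≈ 773

Setting both brackets to zero gives the nullclines P + 0.301Q = 327 and 0.188P + Q = 791.
Substituting Q = 791 - 0.188P into the first: P(1 - 0.301·0.188) = 327 - 0.301·791.
So P* = 88.9/0.943 = 94.2, and then Q* = 791 - 0.188·94.2 = 773.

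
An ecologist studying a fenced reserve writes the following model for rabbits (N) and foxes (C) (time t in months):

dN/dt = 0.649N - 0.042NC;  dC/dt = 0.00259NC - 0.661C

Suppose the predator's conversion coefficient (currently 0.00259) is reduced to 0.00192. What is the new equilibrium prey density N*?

At the interior fixed point, setting dC/dt = 0 with C > 0 fixes N* = (predator death rate)/(NC coefficient) — independent of the other coefficients.
With the change, N* = 0.661/0.00192 = 344; it rises from 255.

N* ≈ 344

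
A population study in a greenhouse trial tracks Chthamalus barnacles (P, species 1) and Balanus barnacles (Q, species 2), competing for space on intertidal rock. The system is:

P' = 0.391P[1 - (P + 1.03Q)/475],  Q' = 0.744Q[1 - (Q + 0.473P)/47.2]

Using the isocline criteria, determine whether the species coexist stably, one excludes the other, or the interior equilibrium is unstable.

species 1 excludes species 2

Compare the nullcline intercepts: K1/α12 = 475/1.03 = 461 > K2 = 47.2; K2/α21 = 47.2/0.473 = 99.8 < K1 = 475.
Since the inequalities point opposite ways, species 1 can invade but species 2 cannot.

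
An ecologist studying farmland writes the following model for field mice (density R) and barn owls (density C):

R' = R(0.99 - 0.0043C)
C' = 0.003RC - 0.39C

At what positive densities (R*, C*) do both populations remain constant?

Set dC/dt = 0 with C > 0: 0.003R - 0.39 = 0, so R* = 0.39/0.003 = 130.
Set dR/dt = 0 with R > 0: 0.99 - 0.0043C = 0, so C* = 0.99/0.0043 = 230.

R* ≈ 130, C* ≈ 230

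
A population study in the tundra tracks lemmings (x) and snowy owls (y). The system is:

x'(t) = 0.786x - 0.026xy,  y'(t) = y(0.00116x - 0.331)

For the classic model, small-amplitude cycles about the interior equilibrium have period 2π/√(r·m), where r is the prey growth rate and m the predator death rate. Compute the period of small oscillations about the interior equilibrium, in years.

Here r = 0.786 and m = 0.331, so r·m = 0.26.
ω = √0.26 = 0.51 per year, hence T = 2π/ω ≈ 12.3 years.

T ≈ 12.3 years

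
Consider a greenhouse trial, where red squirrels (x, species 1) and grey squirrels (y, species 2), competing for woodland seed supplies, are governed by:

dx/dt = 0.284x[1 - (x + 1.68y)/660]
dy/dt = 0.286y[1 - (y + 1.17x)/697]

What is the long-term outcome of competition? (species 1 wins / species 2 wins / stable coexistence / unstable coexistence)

unstable coexistence (outcome depends on initial conditions)

Compare the nullcline intercepts: K1/α12 = 660/1.68 = 393 < K2 = 697; K2/α21 = 697/1.17 = 596 < K1 = 660.
Since both are reversed, neither can invade when rare; the interior point is a saddle.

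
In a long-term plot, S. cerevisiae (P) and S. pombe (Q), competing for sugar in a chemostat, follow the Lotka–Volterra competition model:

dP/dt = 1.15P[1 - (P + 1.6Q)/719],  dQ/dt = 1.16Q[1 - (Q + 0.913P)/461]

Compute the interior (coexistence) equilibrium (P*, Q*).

Setting both brackets to zero gives the nullclines P + 1.6Q = 719 and 0.913P + Q = 461.
Substituting Q = 461 - 0.913P into the first: P(1 - 1.6·0.913) = 719 - 1.6·461.
So P* = -18.6/-0.461 = 40.4, and then Q* = 461 - 0.913·40.4 = 424.

P* ≈ 40.4, Q* ≈ 424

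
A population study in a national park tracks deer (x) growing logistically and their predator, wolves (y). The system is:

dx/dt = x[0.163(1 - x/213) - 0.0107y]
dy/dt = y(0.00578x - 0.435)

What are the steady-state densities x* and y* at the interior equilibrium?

x* ≈ 75.3, y* ≈ 9.85

From dy/dt = 0 with y > 0: 0.00578x* = 0.435, so x* = 75.3.
Substitute into dx/dt = 0: 0.163(1 - 75.3/213) = 0.0107y*.
The bracket is 0.647, giving y* = 0.105/0.0107 = 9.85.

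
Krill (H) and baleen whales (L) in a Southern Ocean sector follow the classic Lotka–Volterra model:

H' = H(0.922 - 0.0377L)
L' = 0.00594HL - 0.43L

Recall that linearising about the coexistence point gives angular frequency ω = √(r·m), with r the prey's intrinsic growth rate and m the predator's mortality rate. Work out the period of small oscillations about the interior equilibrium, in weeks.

Here r = 0.922 and m = 0.43, so r·m = 0.396.
ω = √0.396 = 0.63 per week, hence T = 2π/ω ≈ 9.98 weeks.

T ≈ 9.98 weeks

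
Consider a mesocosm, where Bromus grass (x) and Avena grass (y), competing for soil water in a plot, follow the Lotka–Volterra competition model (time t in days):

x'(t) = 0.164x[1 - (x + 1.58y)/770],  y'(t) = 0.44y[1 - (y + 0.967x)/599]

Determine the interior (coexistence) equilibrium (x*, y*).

x* ≈ 334, y* ≈ 276

Setting both brackets to zero gives the nullclines x + 1.58y = 770 and 0.967x + y = 599.
Substituting y = 599 - 0.967x into the first: x(1 - 1.58·0.967) = 770 - 1.58·599.
So x* = -176/-0.528 = 334, and then y* = 599 - 0.967·334 = 276.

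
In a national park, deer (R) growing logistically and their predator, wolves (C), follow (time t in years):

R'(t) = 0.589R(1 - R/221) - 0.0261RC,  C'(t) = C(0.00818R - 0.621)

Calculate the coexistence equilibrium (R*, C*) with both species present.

From dC/dt = 0 with C > 0: 0.00818R* = 0.621, so R* = 75.9.
Substitute into dR/dt = 0: 0.589(1 - 75.9/221) = 0.0261C*.
The bracket is 0.656, giving C* = 0.387/0.0261 = 14.8.

R* ≈ 75.9, C* ≈ 14.8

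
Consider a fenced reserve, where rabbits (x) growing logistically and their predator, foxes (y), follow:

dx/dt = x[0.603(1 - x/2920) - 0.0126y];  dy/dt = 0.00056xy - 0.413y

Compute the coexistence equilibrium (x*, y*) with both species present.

From dy/dt = 0 with y > 0: 0.00056x* = 0.413, so x* = 738.
Substitute into dx/dt = 0: 0.603(1 - 738/2920) = 0.0126y*.
The bracket is 0.747, giving y* = 0.451/0.0126 = 35.8.

x* ≈ 738, y* ≈ 35.8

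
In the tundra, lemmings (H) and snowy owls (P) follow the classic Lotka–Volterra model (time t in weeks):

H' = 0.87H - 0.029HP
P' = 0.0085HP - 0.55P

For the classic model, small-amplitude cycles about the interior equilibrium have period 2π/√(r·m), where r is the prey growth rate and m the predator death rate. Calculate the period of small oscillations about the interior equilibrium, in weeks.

Here r = 0.87 and m = 0.55, so r·m = 0.479.
ω = √0.479 = 0.692 per week, hence T = 2π/ω ≈ 9.08 weeks.

T ≈ 9.08 weeks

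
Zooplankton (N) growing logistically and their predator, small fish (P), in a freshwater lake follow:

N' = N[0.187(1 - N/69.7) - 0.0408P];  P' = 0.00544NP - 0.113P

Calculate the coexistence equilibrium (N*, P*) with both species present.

From dP/dt = 0 with P > 0: 0.00544N* = 0.113, so N* = 20.8.
Substitute into dN/dt = 0: 0.187(1 - 20.8/69.7) = 0.0408P*.
The bracket is 0.702, giving P* = 0.131/0.0408 = 3.22.

N* ≈ 20.8, P* ≈ 3.22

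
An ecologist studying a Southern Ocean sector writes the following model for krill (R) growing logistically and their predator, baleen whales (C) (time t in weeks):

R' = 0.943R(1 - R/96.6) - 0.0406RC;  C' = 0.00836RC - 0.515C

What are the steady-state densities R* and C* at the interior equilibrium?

R* ≈ 61.6, C* ≈ 8.41

From dC/dt = 0 with C > 0: 0.00836R* = 0.515, so R* = 61.6.
Substitute into dR/dt = 0: 0.943(1 - 61.6/96.6) = 0.0406C*.
The bracket is 0.362, giving C* = 0.342/0.0406 = 8.41.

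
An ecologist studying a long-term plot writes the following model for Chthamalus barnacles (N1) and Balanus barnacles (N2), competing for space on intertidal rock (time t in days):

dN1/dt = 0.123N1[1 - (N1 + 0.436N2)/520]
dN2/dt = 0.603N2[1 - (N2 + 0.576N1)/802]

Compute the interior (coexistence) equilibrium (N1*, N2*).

N1* ≈ 227, N2* ≈ 671

Setting both brackets to zero gives the nullclines N1 + 0.436N2 = 520 and 0.576N1 + N2 = 802.
Substituting N2 = 802 - 0.576N1 into the first: N1(1 - 0.436·0.576) = 520 - 0.436·802.
So N1* = 170/0.749 = 227, and then N2* = 802 - 0.576·227 = 671.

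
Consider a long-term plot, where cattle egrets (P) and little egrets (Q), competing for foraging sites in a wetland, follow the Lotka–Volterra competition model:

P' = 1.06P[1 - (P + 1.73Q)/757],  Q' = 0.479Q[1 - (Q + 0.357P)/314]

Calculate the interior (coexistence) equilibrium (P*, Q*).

Setting both brackets to zero gives the nullclines P + 1.73Q = 757 and 0.357P + Q = 314.
Substituting Q = 314 - 0.357P into the first: P(1 - 1.73·0.357) = 757 - 1.73·314.
So P* = 214/0.382 = 559, and then Q* = 314 - 0.357·559 = 114.

P* ≈ 559, Q* ≈ 114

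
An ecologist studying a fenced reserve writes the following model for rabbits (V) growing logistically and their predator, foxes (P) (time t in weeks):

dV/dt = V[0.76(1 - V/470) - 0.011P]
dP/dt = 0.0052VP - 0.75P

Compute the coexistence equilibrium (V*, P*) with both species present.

From dP/dt = 0 with P > 0: 0.0052V* = 0.75, so V* = 144.
Substitute into dV/dt = 0: 0.76(1 - 144/470) = 0.011P*.
The bracket is 0.693, giving P* = 0.527/0.011 = 47.9.

V* ≈ 144, P* ≈ 47.9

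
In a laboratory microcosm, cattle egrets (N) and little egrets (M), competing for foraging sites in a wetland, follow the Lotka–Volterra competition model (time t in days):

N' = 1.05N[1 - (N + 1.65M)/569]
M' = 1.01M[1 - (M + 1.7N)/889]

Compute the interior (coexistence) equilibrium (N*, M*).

N* ≈ 497, M* ≈ 43.4

Setting both brackets to zero gives the nullclines N + 1.65M = 569 and 1.7N + M = 889.
Substituting M = 889 - 1.7N into the first: N(1 - 1.65·1.7) = 569 - 1.65·889.
So N* = -898/-1.8 = 497, and then M* = 889 - 1.7·497 = 43.4.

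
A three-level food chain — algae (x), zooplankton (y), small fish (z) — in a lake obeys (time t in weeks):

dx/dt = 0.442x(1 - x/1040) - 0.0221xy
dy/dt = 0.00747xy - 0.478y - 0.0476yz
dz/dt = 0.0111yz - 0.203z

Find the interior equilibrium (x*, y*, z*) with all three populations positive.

x* ≈ 89, y* ≈ 18.3, z* ≈ 3.93

From dz/dt = 0: 0.0111y* = 0.203, so y* = 18.3.
From dx/dt = 0: 0.442(1 - x*/1040) = 0.0221·18.3, giving x* = 1040·(1 - 0.914) = 89.
From dy/dt = 0: 0.00747·89 - 0.478 = 0.0476z*, so z* = 0.187/0.0476 = 3.93.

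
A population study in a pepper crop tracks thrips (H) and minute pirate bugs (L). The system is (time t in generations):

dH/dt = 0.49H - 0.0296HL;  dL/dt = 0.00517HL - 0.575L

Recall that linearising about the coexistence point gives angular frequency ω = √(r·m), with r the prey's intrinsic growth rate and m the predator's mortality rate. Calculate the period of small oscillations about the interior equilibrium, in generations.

T ≈ 11.8 generations

Here r = 0.49 and m = 0.575, so r·m = 0.282.
ω = √0.282 = 0.531 per generation, hence T = 2π/ω ≈ 11.8 generations.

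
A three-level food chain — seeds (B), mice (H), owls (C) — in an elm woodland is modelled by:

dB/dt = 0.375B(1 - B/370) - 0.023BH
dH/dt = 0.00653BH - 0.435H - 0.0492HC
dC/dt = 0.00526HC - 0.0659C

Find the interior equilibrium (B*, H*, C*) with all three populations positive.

B* ≈ 85.7, H* ≈ 12.5, C* ≈ 2.53

From dC/dt = 0: 0.00526H* = 0.0659, so H* = 12.5.
From dB/dt = 0: 0.375(1 - B*/370) = 0.023·12.5, giving B* = 370·(1 - 0.768) = 85.7.
From dH/dt = 0: 0.00653·85.7 - 0.435 = 0.0492C*, so C* = 0.125/0.0492 = 2.53.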